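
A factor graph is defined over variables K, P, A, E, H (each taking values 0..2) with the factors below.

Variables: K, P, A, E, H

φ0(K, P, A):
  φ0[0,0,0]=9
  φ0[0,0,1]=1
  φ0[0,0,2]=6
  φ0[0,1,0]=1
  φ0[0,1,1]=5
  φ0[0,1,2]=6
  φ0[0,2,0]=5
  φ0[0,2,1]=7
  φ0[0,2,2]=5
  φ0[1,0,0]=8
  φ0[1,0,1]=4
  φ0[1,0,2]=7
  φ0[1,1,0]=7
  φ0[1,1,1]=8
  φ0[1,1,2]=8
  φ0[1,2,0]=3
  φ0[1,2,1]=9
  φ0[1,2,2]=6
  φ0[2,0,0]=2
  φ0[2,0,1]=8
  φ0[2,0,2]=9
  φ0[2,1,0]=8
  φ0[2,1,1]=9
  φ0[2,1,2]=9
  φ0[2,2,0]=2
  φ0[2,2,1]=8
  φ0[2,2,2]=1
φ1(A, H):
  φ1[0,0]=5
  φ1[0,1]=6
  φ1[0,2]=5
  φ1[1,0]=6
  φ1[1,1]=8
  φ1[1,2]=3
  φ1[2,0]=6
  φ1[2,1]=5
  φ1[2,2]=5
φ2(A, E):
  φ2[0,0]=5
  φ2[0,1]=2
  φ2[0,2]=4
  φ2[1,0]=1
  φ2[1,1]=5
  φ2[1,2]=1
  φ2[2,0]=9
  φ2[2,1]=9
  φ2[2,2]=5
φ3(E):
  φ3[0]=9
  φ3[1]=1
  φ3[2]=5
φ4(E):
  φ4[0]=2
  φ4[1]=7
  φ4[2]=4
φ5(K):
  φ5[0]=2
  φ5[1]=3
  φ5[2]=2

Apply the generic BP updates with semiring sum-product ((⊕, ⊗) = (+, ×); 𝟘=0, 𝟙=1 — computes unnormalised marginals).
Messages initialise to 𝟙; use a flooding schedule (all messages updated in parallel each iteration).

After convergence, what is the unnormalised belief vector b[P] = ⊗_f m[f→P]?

b[P] = [437854, 460148, 294449]

init: all messages = 𝟙 over 3 values
r1 m[φ0→K] = [45, 60, 56]
r1 m[φ0→P] = [54, 61, 46]
r1 m[φ0→A] = [45, 59, 57]
r1 m[φ1→A] = [16, 17, 16]
r1 m[φ1→H] = [17, 19, 13]
r1 m[φ2→A] = [11, 7, 23]
r1 m[φ2→E] = [15, 16, 10]
r1 m[φ3→E] = [9, 1, 5]
r1 m[φ4→E] = [2, 7, 4]
r1 m[φ5→K] = [2, 3, 2]
r1 m[K→φ0] = [1, 1, 1]
r1 m[K→φ5] = [1, 1, 1]
r1 m[P→φ0] = [1, 1, 1]
r1 m[A→φ0] = [1, 1, 1]
r1 m[A→φ1] = [1, 1, 1]
r1 m[A→φ2] = [1, 1, 1]
r1 m[E→φ2] = [1, 1, 1]
r1 m[E→φ3] = [1, 1, 1]
r1 m[E→φ4] = [1, 1, 1]
r1 m[H→φ1] = [1, 1, 1]
r2 m[φ0→K] = [45, 60, 56]
r2 m[φ0→P] = [54, 61, 46]
r2 m[φ0→A] = [45, 59, 57]
r2 m[φ1→A] = [16, 17, 16]
r2 m[φ1→H] = [17, 19, 13]
r2 m[φ2→A] = [11, 7, 23]
r2 m[φ2→E] = [15, 16, 10]
r2 m[φ3→E] = [9, 1, 5]
r2 m[φ4→E] = [2, 7, 4]
r2 m[φ5→K] = [2, 3, 2]
r2 m[K→φ0] = [2, 3, 2]
r2 m[K→φ5] = [45, 60, 56]
r2 m[P→φ0] = [1, 1, 1]
r2 m[A→φ0] = [176, 119, 368]
r2 m[A→φ1] = [495, 413, 1311]
r2 m[A→φ2] = [720, 1003, 912]
r2 m[E→φ2] = [18, 7, 20]
r2 m[E→φ3] = [30, 112, 40]
r2 m[E→φ4] = [135, 16, 50]
r2 m[H→φ1] = [1, 1, 1]
r3 m[φ0→K] = [10443, 13395, 12079]
r3 m[φ0→P] = [30434, 32924, 21871]
r3 m[φ0→A] = [108, 139, 135]
r3 m[φ1→A] = [16, 17, 16]
r3 m[φ1→H] = [12819, 12829, 10269]
r3 m[φ2→A] = [184, 73, 325]
r3 m[φ2→E] = [12811, 14663, 8443]
r3 m[φ3→E] = [9, 1, 5]
r3 m[φ4→E] = [2, 7, 4]
r3 m[φ5→K] = [2, 3, 2]
r3 m[K→φ0] = [2, 3, 2]
r3 m[K→φ5] = [45, 60, 56]
r3 m[P→φ0] = [1, 1, 1]
r3 m[A→φ0] = [176, 119, 368]
r3 m[A→φ1] = [495, 413, 1311]
r3 m[A→φ2] = [720, 1003, 912]
r3 m[E→φ2] = [18, 7, 20]
r3 m[E→φ3] = [30, 112, 40]
r3 m[E→φ4] = [135, 16, 50]
r3 m[H→φ1] = [1, 1, 1]
r4 m[φ0→K] = [10443, 13395, 12079]
r4 m[φ0→P] = [30434, 32924, 21871]
r4 m[φ0→A] = [108, 139, 135]
r4 m[φ1→A] = [16, 17, 16]
r4 m[φ1→H] = [12819, 12829, 10269]
r4 m[φ2→A] = [184, 73, 325]
r4 m[φ2→E] = [12811, 14663, 8443]
r4 m[φ3→E] = [9, 1, 5]
r4 m[φ4→E] = [2, 7, 4]
r4 m[φ5→K] = [2, 3, 2]
r4 m[K→φ0] = [2, 3, 2]
r4 m[K→φ5] = [10443, 13395, 12079]
r4 m[P→φ0] = [1, 1, 1]
r4 m[A→φ0] = [2944, 1241, 5200]
r4 m[A→φ1] = [19872, 10147, 43875]
r4 m[A→φ2] = [1728, 2363, 2160]
r4 m[E→φ2] = [18, 7, 20]
r4 m[E→φ3] = [25622, 102641, 33772]
r4 m[E→φ4] = [115299, 14663, 42215]
r4 m[H→φ1] = [1, 1, 1]
r5 m[φ0→K] = [148693, 188253, 165153]
r5 m[φ0→P] = [437854, 460148, 294449]
r5 m[φ0→A] = [108, 139, 135]
r5 m[φ1→A] = [16, 17, 16]
r5 m[φ1→H] = [423492, 419783, 349176]
r5 m[φ2→A] = [184, 73, 325]
r5 m[φ2→E] = [30443, 34711, 20075]
r5 m[φ3→E] = [9, 1, 5]
r5 m[φ4→E] = [2, 7, 4]
r5 m[φ5→K] = [2, 3, 2]
r5 m[K→φ0] = [2, 3, 2]
r5 m[K→φ5] = [10443, 13395, 12079]
r5 m[P→φ0] = [1, 1, 1]
r5 m[A→φ0] = [2944, 1241, 5200]
r5 m[A→φ1] = [19872, 10147, 43875]
r5 m[A→φ2] = [1728, 2363, 2160]
r5 m[E→φ2] = [18, 7, 20]
r5 m[E→φ3] = [25622, 102641, 33772]
r5 m[E→φ4] = [115299, 14663, 42215]
r5 m[H→φ1] = [1, 1, 1]
r6 m[φ0→K] = [148693, 188253, 165153]
r6 m[φ0→P] = [437854, 460148, 294449]
r6 m[φ0→A] = [108, 139, 135]
r6 m[φ1→A] = [16, 17, 16]
r6 m[φ1→H] = [423492, 419783, 349176]
r6 m[φ2→A] = [184, 73, 325]
r6 m[φ2→E] = [30443, 34711, 20075]
r6 m[φ3→E] = [9, 1, 5]
r6 m[φ4→E] = [2, 7, 4]
r6 m[φ5→K] = [2, 3, 2]
r6 m[K→φ0] = [2, 3, 2]
r6 m[K→φ5] = [148693, 188253, 165153]
r6 m[P→φ0] = [1, 1, 1]
r6 m[A→φ0] = [2944, 1241, 5200]
r6 m[A→φ1] = [19872, 10147, 43875]
r6 m[A→φ2] = [1728, 2363, 2160]
r6 m[E→φ2] = [18, 7, 20]
r6 m[E→φ3] = [60886, 242977, 80300]
r6 m[E→φ4] = [273987, 34711, 100375]
r6 m[H→φ1] = [1, 1, 1]
r7 m[φ0→K] = [148693, 188253, 165153]
r7 m[φ0→P] = [437854, 460148, 294449]
r7 m[φ0→A] = [108, 139, 135]
r7 m[φ1→A] = [16, 17, 16]
r7 m[φ1→H] = [423492, 419783, 349176]
r7 m[φ2→A] = [184, 73, 325]
r7 m[φ2→E] = [30443, 34711, 20075]
r7 m[φ3→E] = [9, 1, 5]
r7 m[φ4→E] = [2, 7, 4]
r7 m[φ5→K] = [2, 3, 2]
r7 m[K→φ0] = [2, 3, 2]
r7 m[K→φ5] = [148693, 188253, 165153]
r7 m[P→φ0] = [1, 1, 1]
r7 m[A→φ0] = [2944, 1241, 5200]
r7 m[A→φ1] = [19872, 10147, 43875]
r7 m[A→φ2] = [1728, 2363, 2160]
r7 m[E→φ2] = [18, 7, 20]
r7 m[E→φ3] = [60886, 242977, 80300]
r7 m[E→φ4] = [273987, 34711, 100375]
r7 m[H→φ1] = [1, 1, 1]
fixed point reached at round 7
b[P] = ⊗ incoming = [437854, 460148, 294449]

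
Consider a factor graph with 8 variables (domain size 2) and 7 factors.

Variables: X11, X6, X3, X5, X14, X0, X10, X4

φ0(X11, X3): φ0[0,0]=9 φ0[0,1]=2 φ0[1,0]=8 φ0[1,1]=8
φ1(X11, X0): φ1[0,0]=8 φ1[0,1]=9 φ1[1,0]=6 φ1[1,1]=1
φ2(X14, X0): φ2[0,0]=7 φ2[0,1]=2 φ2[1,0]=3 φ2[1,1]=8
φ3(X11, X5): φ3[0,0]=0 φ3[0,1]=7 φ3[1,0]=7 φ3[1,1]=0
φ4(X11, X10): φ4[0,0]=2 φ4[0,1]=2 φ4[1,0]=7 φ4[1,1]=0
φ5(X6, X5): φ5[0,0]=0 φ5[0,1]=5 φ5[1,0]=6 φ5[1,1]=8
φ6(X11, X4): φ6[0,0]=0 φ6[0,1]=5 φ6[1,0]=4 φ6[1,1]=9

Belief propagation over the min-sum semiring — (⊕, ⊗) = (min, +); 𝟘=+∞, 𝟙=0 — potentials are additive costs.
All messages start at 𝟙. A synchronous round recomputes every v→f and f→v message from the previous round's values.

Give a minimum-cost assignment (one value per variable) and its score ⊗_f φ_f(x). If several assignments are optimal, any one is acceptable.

init: all messages = 𝟙 over 2 values
r1 m[φ0→X11] = [2, 8]
r1 m[φ0→X3] = [8, 2]
r1 m[φ1→X11] = [8, 1]
r1 m[φ1→X0] = [6, 1]
r1 m[φ2→X14] = [2, 3]
r1 m[φ2→X0] = [3, 2]
r1 m[φ3→X11] = [0, 0]
r1 m[φ3→X5] = [0, 0]
r1 m[φ4→X11] = [2, 0]
r1 m[φ4→X10] = [2, 0]
r1 m[φ5→X6] = [0, 6]
r1 m[φ5→X5] = [0, 5]
r1 m[φ6→X11] = [0, 4]
r1 m[φ6→X4] = [0, 5]
r1 m[X11→φ0] = [0, 0]
r1 m[X11→φ1] = [0, 0]
r1 m[X11→φ3] = [0, 0]
r1 m[X11→φ4] = [0, 0]
r1 m[X11→φ6] = [0, 0]
r1 m[X6→φ5] = [0, 0]
r1 m[X3→φ0] = [0, 0]
r1 m[X5→φ3] = [0, 0]
r1 m[X5→φ5] = [0, 0]
r1 m[X14→φ2] = [0, 0]
r1 m[X0→φ1] = [0, 0]
r1 m[X0→φ2] = [0, 0]
r1 m[X10→φ4] = [0, 0]
r1 m[X4→φ6] = [0, 0]
r2 m[φ0→X11] = [2, 8]
r2 m[φ0→X3] = [8, 2]
r2 m[φ1→X11] = [8, 1]
r2 m[φ1→X0] = [6, 1]
r2 m[φ2→X14] = [2, 3]
r2 m[φ2→X0] = [3, 2]
r2 m[φ3→X11] = [0, 0]
r2 m[φ3→X5] = [0, 0]
r2 m[φ4→X11] = [2, 0]
r2 m[φ4→X10] = [2, 0]
r2 m[φ5→X6] = [0, 6]
r2 m[φ5→X5] = [0, 5]
r2 m[φ6→X11] = [0, 4]
r2 m[φ6→X4] = [0, 5]
r2 m[X11→φ0] = [10, 5]
r2 m[X11→φ1] = [4, 12]
r2 m[X11→φ3] = [12, 13]
r2 m[X11→φ4] = [10, 13]
r2 m[X11→φ6] = [12, 9]
r2 m[X6→φ5] = [0, 0]
r2 m[X3→φ0] = [0, 0]
r2 m[X5→φ3] = [0, 5]
r2 m[X5→φ5] = [0, 0]
r2 m[X14→φ2] = [0, 0]
r2 m[X0→φ1] = [3, 2]
r2 m[X0→φ2] = [6, 1]
r2 m[X10→φ4] = [0, 0]
r2 m[X4→φ6] = [0, 0]
r3 m[φ0→X11] = [2, 8]
r3 m[φ0→X3] = [13, 12]
r3 m[φ1→X11] = [11, 3]
r3 m[φ1→X0] = [12, 13]
r3 m[φ2→X14] = [3, 9]
r3 m[φ2→X0] = [3, 2]
r3 m[φ3→X11] = [0, 5]
r3 m[φ3→X5] = [12, 13]
r3 m[φ4→X11] = [2, 0]
r3 m[φ4→X10] = [12, 12]
r3 m[φ5→X6] = [0, 6]
r3 m[φ5→X5] = [0, 5]
r3 m[φ6→X11] = [0, 4]
r3 m[φ6→X4] = [12, 17]
r3 m[X11→φ0] = [10, 5]
r3 m[X11→φ1] = [4, 12]
r3 m[X11→φ3] = [12, 13]
r3 m[X11→φ4] = [10, 13]
r3 m[X11→φ6] = [12, 9]
r3 m[X6→φ5] = [0, 0]
r3 m[X3→φ0] = [0, 0]
r3 m[X5→φ3] = [0, 5]
r3 m[X5→φ5] = [0, 0]
r3 m[X14→φ2] = [0, 0]
r3 m[X0→φ1] = [3, 2]
r3 m[X0→φ2] = [6, 1]
r3 m[X10→φ4] = [0, 0]
r3 m[X4→φ6] = [0, 0]
r4 m[φ0→X11] = [2, 8]
r4 m[φ0→X3] = [13, 12]
r4 m[φ1→X11] = [11, 3]
r4 m[φ1→X0] = [12, 13]
r4 m[φ2→X14] = [3, 9]
r4 m[φ2→X0] = [3, 2]
r4 m[φ3→X11] = [0, 5]
r4 m[φ3→X5] = [12, 13]
r4 m[φ4→X11] = [2, 0]
r4 m[φ4→X10] = [12, 12]
r4 m[φ5→X6] = [0, 6]
r4 m[φ5→X5] = [0, 5]
r4 m[φ6→X11] = [0, 4]
r4 m[φ6→X4] = [12, 17]
r4 m[X11→φ0] = [13, 12]
r4 m[X11→φ1] = [4, 17]
r4 m[X11→φ3] = [15, 15]
r4 m[X11→φ4] = [13, 20]
r4 m[X11→φ6] = [15, 16]
r4 m[X6→φ5] = [0, 0]
r4 m[X3→φ0] = [0, 0]
r4 m[X5→φ3] = [0, 5]
r4 m[X5→φ5] = [12, 13]
r4 m[X14→φ2] = [0, 0]
r4 m[X0→φ1] = [3, 2]
r4 m[X0→φ2] = [12, 13]
r4 m[X10→φ4] = [0, 0]
r4 m[X4→φ6] = [0, 0]
r5 m[φ0→X11] = [2, 8]
r5 m[φ0→X3] = [20, 15]
r5 m[φ1→X11] = [11, 3]
r5 m[φ1→X0] = [12, 13]
r5 m[φ2→X14] = [15, 15]
r5 m[φ2→X0] = [3, 2]
r5 m[φ3→X11] = [0, 5]
r5 m[φ3→X5] = [15, 15]
r5 m[φ4→X11] = [2, 0]
r5 m[φ4→X10] = [15, 15]
r5 m[φ5→X6] = [12, 18]
r5 m[φ5→X5] = [0, 5]
r5 m[φ6→X11] = [0, 4]
r5 m[φ6→X4] = [15, 20]
r5 m[X11→φ0] = [13, 12]
r5 m[X11→φ1] = [4, 17]
r5 m[X11→φ3] = [15, 15]
r5 m[X11→φ4] = [13, 20]
r5 m[X11→φ6] = [15, 16]
r5 m[X6→φ5] = [0, 0]
r5 m[X3→φ0] = [0, 0]
r5 m[X5→φ3] = [0, 5]
r5 m[X5→φ5] = [12, 13]
r5 m[X14→φ2] = [0, 0]
r5 m[X0→φ1] = [3, 2]
r5 m[X0→φ2] = [12, 13]
r5 m[X10→φ4] = [0, 0]
r5 m[X4→φ6] = [0, 0]
r6 m[φ0→X11] = [2, 8]
r6 m[φ0→X3] = [20, 15]
r6 m[φ1→X11] = [11, 3]
r6 m[φ1→X0] = [12, 13]
r6 m[φ2→X14] = [15, 15]
r6 m[φ2→X0] = [3, 2]
r6 m[φ3→X11] = [0, 5]
r6 m[φ3→X5] = [15, 15]
r6 m[φ4→X11] = [2, 0]
r6 m[φ4→X10] = [15, 15]
r6 m[φ5→X6] = [12, 18]
r6 m[φ5→X5] = [0, 5]
r6 m[φ6→X11] = [0, 4]
r6 m[φ6→X4] = [15, 20]
r6 m[X11→φ0] = [13, 12]
r6 m[X11→φ1] = [4, 17]
r6 m[X11→φ3] = [15, 15]
r6 m[X11→φ4] = [13, 20]
r6 m[X11→φ6] = [15, 16]
r6 m[X6→φ5] = [0, 0]
r6 m[X3→φ0] = [0, 0]
r6 m[X5→φ3] = [0, 5]
r6 m[X5→φ5] = [15, 15]
r6 m[X14→φ2] = [0, 0]
r6 m[X0→φ1] = [3, 2]
r6 m[X0→φ2] = [12, 13]
r6 m[X10→φ4] = [0, 0]
r6 m[X4→φ6] = [0, 0]
r7 m[φ0→X11] = [2, 8]
r7 m[φ0→X3] = [20, 15]
r7 m[φ1→X11] = [11, 3]
r7 m[φ1→X0] = [12, 13]
r7 m[φ2→X14] = [15, 15]
r7 m[φ2→X0] = [3, 2]
r7 m[φ3→X11] = [0, 5]
r7 m[φ3→X5] = [15, 15]
r7 m[φ4→X11] = [2, 0]
r7 m[φ4→X10] = [15, 15]
r7 m[φ5→X6] = [15, 21]
r7 m[φ5→X5] = [0, 5]
r7 m[φ6→X11] = [0, 4]
r7 m[φ6→X4] = [15, 20]
r7 m[X11→φ0] = [13, 12]
r7 m[X11→φ1] = [4, 17]
r7 m[X11→φ3] = [15, 15]
r7 m[X11→φ4] = [13, 20]
r7 m[X11→φ6] = [15, 16]
r7 m[X6→φ5] = [0, 0]
r7 m[X3→φ0] = [0, 0]
r7 m[X5→φ3] = [0, 5]
r7 m[X5→φ5] = [15, 15]
r7 m[X14→φ2] = [0, 0]
r7 m[X0→φ1] = [3, 2]
r7 m[X0→φ2] = [12, 13]
r7 m[X10→φ4] = [0, 0]
r7 m[X4→φ6] = [0, 0]
r8 m[φ0→X11] = [2, 8]
r8 m[φ0→X3] = [20, 15]
r8 m[φ1→X11] = [11, 3]
r8 m[φ1→X0] = [12, 13]
r8 m[φ2→X14] = [15, 15]
r8 m[φ2→X0] = [3, 2]
r8 m[φ3→X11] = [0, 5]
r8 m[φ3→X5] = [15, 15]
r8 m[φ4→X11] = [2, 0]
r8 m[φ4→X10] = [15, 15]
r8 m[φ5→X6] = [15, 21]
r8 m[φ5→X5] = [0, 5]
r8 m[φ6→X11] = [0, 4]
r8 m[φ6→X4] = [15, 20]
r8 m[X11→φ0] = [13, 12]
r8 m[X11→φ1] = [4, 17]
r8 m[X11→φ3] = [15, 15]
r8 m[X11→φ4] = [13, 20]
r8 m[X11→φ6] = [15, 16]
r8 m[X6→φ5] = [0, 0]
r8 m[X3→φ0] = [0, 0]
r8 m[X5→φ3] = [0, 5]
r8 m[X5→φ5] = [15, 15]
r8 m[X14→φ2] = [0, 0]
r8 m[X0→φ1] = [3, 2]
r8 m[X0→φ2] = [12, 13]
r8 m[X10→φ4] = [0, 0]
r8 m[X4→φ6] = [0, 0]
fixed point reached at round 8
traceback from X11: (X11=0, X6=0, X3=1, X5=0, X14=1, X0=0, X10=0, X4=0), score=15

assignment: (X11=0, X6=0, X3=1, X5=0, X14=1, X0=0, X10=0, X4=0); score = 15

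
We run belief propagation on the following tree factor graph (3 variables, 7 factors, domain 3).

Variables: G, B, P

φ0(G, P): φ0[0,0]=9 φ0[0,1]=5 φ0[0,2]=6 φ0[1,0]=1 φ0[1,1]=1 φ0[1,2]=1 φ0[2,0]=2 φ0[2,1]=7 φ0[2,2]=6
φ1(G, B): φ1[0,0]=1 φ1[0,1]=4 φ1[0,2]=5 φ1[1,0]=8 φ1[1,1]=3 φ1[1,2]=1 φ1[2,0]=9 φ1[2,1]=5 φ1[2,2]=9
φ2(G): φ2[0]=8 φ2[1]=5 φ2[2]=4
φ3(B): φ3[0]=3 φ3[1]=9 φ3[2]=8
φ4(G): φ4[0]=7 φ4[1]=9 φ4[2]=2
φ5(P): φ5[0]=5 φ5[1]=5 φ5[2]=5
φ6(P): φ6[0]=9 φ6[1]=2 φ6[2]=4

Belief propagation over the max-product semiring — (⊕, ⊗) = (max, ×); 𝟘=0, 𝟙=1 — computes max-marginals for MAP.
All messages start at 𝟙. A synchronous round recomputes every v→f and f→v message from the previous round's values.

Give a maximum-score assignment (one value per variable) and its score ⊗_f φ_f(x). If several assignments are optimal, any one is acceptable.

assignment: (G=0, B=2, P=0); score = 907200

init: all messages = 𝟙 over 3 values
r1 m[φ0→G] = [9, 1, 7]
r1 m[φ0→P] = [9, 7, 6]
r1 m[φ1→G] = [5, 8, 9]
r1 m[φ1→B] = [9, 5, 9]
r1 m[φ2→G] = [8, 5, 4]
r1 m[φ3→B] = [3, 9, 8]
r1 m[φ4→G] = [7, 9, 2]
r1 m[φ5→P] = [5, 5, 5]
r1 m[φ6→P] = [9, 2, 4]
r1 m[G→φ0] = [1, 1, 1]
r1 m[G→φ1] = [1, 1, 1]
r1 m[G→φ2] = [1, 1, 1]
r1 m[G→φ4] = [1, 1, 1]
r1 m[B→φ1] = [1, 1, 1]
r1 m[B→φ3] = [1, 1, 1]
r1 m[P→φ0] = [1, 1, 1]
r1 m[P→φ5] = [1, 1, 1]
r1 m[P→φ6] = [1, 1, 1]
r2 m[φ0→G] = [9, 1, 7]
r2 m[φ0→P] = [9, 7, 6]
r2 m[φ1→G] = [5, 8, 9]
r2 m[φ1→B] = [9, 5, 9]
r2 m[φ2→G] = [8, 5, 4]
r2 m[φ3→B] = [3, 9, 8]
r2 m[φ4→G] = [7, 9, 2]
r2 m[φ5→P] = [5, 5, 5]
r2 m[φ6→P] = [9, 2, 4]
r2 m[G→φ0] = [280, 360, 72]
r2 m[G→φ1] = [504, 45, 56]
r2 m[G→φ2] = [315, 72, 126]
r2 m[G→φ4] = [360, 40, 252]
r2 m[B→φ1] = [3, 9, 8]
r2 m[B→φ3] = [9, 5, 9]
r2 m[P→φ0] = [45, 10, 20]
r2 m[P→φ5] = [81, 14, 24]
r2 m[P→φ6] = [45, 35, 30]
r3 m[φ0→G] = [405, 45, 120]
r3 m[φ0→P] = [2520, 1400, 1680]
r3 m[φ1→G] = [40, 27, 72]
r3 m[φ1→B] = [504, 2016, 2520]
r3 m[φ2→G] = [8, 5, 4]
r3 m[φ3→B] = [3, 9, 8]
r3 m[φ4→G] = [7, 9, 2]
r3 m[φ5→P] = [5, 5, 5]
r3 m[φ6→P] = [9, 2, 4]
r3 m[G→φ0] = [280, 360, 72]
r3 m[G→φ1] = [504, 45, 56]
r3 m[G→φ2] = [315, 72, 126]
r3 m[G→φ4] = [360, 40, 252]
r3 m[B→φ1] = [3, 9, 8]
r3 m[B→φ3] = [9, 5, 9]
r3 m[P→φ0] = [45, 10, 20]
r3 m[P→φ5] = [81, 14, 24]
r3 m[P→φ6] = [45, 35, 30]
r4 m[φ0→G] = [405, 45, 120]
r4 m[φ0→P] = [2520, 1400, 1680]
r4 m[φ1→G] = [40, 27, 72]
r4 m[φ1→B] = [504, 2016, 2520]
r4 m[φ2→G] = [8, 5, 4]
r4 m[φ3→B] = [3, 9, 8]
r4 m[φ4→G] = [7, 9, 2]
r4 m[φ5→P] = [5, 5, 5]
r4 m[φ6→P] = [9, 2, 4]
r4 m[G→φ0] = [2240, 1215, 576]
r4 m[G→φ1] = [22680, 2025, 960]
r4 m[G→φ2] = [113400, 10935, 17280]
r4 m[G→φ4] = [129600, 6075, 34560]
r4 m[B→φ1] = [3, 9, 8]
r4 m[B→φ3] = [504, 2016, 2520]
r4 m[P→φ0] = [45, 10, 20]
r4 m[P→φ5] = [22680, 2800, 6720]
r4 m[P→φ6] = [12600, 7000, 8400]
r5 m[φ0→G] = [405, 45, 120]
r5 m[φ0→P] = [20160, 11200, 13440]
r5 m[φ1→G] = [40, 27, 72]
r5 m[φ1→B] = [22680, 90720, 113400]
r5 m[φ2→G] = [8, 5, 4]
r5 m[φ3→B] = [3, 9, 8]
r5 m[φ4→G] = [7, 9, 2]
r5 m[φ5→P] = [5, 5, 5]
r5 m[φ6→P] = [9, 2, 4]
r5 m[G→φ0] = [2240, 1215, 576]
r5 m[G→φ1] = [22680, 2025, 960]
r5 m[G→φ2] = [113400, 10935, 17280]
r5 m[G→φ4] = [129600, 6075, 34560]
r5 m[B→φ1] = [3, 9, 8]
r5 m[B→φ3] = [504, 2016, 2520]
r5 m[P→φ0] = [45, 10, 20]
r5 m[P→φ5] = [22680, 2800, 6720]
r5 m[P→φ6] = [12600, 7000, 8400]
r6 m[φ0→G] = [405, 45, 120]
r6 m[φ0→P] = [20160, 11200, 13440]
r6 m[φ1→G] = [40, 27, 72]
r6 m[φ1→B] = [22680, 90720, 113400]
r6 m[φ2→G] = [8, 5, 4]
r6 m[φ3→B] = [3, 9, 8]
r6 m[φ4→G] = [7, 9, 2]
r6 m[φ5→P] = [5, 5, 5]
r6 m[φ6→P] = [9, 2, 4]
r6 m[G→φ0] = [2240, 1215, 576]
r6 m[G→φ1] = [22680, 2025, 960]
r6 m[G→φ2] = [113400, 10935, 17280]
r6 m[G→φ4] = [129600, 6075, 34560]
r6 m[B→φ1] = [3, 9, 8]
r6 m[B→φ3] = [22680, 90720, 113400]
r6 m[P→φ0] = [45, 10, 20]
r6 m[P→φ5] = [181440, 22400, 53760]
r6 m[P→φ6] = [100800, 56000, 67200]
r7 m[φ0→G] = [405, 45, 120]
r7 m[φ0→P] = [20160, 11200, 13440]
r7 m[φ1→G] = [40, 27, 72]
r7 m[φ1→B] = [22680, 90720, 113400]
r7 m[φ2→G] = [8, 5, 4]
r7 m[φ3→B] = [3, 9, 8]
r7 m[φ4→G] = [7, 9, 2]
r7 m[φ5→P] = [5, 5, 5]
r7 m[φ6→P] = [9, 2, 4]
r7 m[G→φ0] = [2240, 1215, 576]
r7 m[G→φ1] = [22680, 2025, 960]
r7 m[G→φ2] = [113400, 10935, 17280]
r7 m[G→φ4] = [129600, 6075, 34560]
r7 m[B→φ1] = [3, 9, 8]
r7 m[B→φ3] = [22680, 90720, 113400]
r7 m[P→φ0] = [45, 10, 20]
r7 m[P→φ5] = [181440, 22400, 53760]
r7 m[P→φ6] = [100800, 56000, 67200]
fixed point reached at round 7
traceback from G: (G=0, B=2, P=0), score=907200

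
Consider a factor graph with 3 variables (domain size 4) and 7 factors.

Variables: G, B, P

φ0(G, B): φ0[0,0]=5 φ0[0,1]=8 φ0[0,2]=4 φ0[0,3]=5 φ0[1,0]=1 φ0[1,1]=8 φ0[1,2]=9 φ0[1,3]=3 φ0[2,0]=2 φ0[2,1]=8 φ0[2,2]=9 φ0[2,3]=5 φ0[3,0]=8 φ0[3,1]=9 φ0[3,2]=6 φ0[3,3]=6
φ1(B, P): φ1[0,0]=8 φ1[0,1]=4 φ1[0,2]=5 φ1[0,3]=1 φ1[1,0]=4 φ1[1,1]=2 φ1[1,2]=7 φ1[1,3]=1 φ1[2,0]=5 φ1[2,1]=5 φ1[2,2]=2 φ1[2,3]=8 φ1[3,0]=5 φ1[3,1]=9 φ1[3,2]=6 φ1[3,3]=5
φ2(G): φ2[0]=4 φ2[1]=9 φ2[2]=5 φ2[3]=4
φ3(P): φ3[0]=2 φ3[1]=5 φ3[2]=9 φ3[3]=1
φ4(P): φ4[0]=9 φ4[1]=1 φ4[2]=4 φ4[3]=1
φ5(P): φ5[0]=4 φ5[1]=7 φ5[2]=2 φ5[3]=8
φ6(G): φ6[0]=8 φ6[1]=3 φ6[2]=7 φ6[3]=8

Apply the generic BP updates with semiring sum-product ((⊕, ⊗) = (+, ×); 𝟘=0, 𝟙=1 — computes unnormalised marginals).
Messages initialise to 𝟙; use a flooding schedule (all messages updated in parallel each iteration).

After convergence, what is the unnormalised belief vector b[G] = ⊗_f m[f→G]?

init: all messages = 𝟙 over 4 values
r1 m[φ0→G] = [22, 21, 24, 29]
r1 m[φ0→B] = [16, 33, 28, 19]
r1 m[φ1→B] = [18, 14, 20, 25]
r1 m[φ1→P] = [22, 20, 20, 15]
r1 m[φ2→G] = [4, 9, 5, 4]
r1 m[φ3→P] = [2, 5, 9, 1]
r1 m[φ4→P] = [9, 1, 4, 1]
r1 m[φ5→P] = [4, 7, 2, 8]
r1 m[φ6→G] = [8, 3, 7, 8]
r1 m[G→φ0] = [1, 1, 1, 1]
r1 m[G→φ2] = [1, 1, 1, 1]
r1 m[G→φ6] = [1, 1, 1, 1]
r1 m[B→φ0] = [1, 1, 1, 1]
r1 m[B→φ1] = [1, 1, 1, 1]
r1 m[P→φ1] = [1, 1, 1, 1]
r1 m[P→φ3] = [1, 1, 1, 1]
r1 m[P→φ4] = [1, 1, 1, 1]
r1 m[P→φ5] = [1, 1, 1, 1]
r2 m[φ0→G] = [22, 21, 24, 29]
r2 m[φ0→B] = [16, 33, 28, 19]
r2 m[φ1→B] = [18, 14, 20, 25]
r2 m[φ1→P] = [22, 20, 20, 15]
r2 m[φ2→G] = [4, 9, 5, 4]
r2 m[φ3→P] = [2, 5, 9, 1]
r2 m[φ4→P] = [9, 1, 4, 1]
r2 m[φ5→P] = [4, 7, 2, 8]
r2 m[φ6→G] = [8, 3, 7, 8]
r2 m[G→φ0] = [32, 27, 35, 32]
r2 m[G→φ2] = [176, 63, 168, 232]
r2 m[G→φ6] = [88, 189, 120, 116]
r2 m[B→φ0] = [18, 14, 20, 25]
r2 m[B→φ1] = [16, 33, 28, 19]
r2 m[P→φ1] = [72, 35, 72, 8]
r2 m[P→φ3] = [792, 140, 160, 120]
r2 m[P→φ4] = [176, 700, 360, 120]
r2 m[P→φ5] = [396, 100, 720, 15]
r3 m[φ0→G] = [407, 385, 453, 540]
r3 m[φ0→B] = [513, 1040, 878, 608]
r3 m[φ1→B] = [1084, 870, 743, 1147]
r3 m[φ1→P] = [495, 441, 481, 368]
r3 m[φ2→G] = [4, 9, 5, 4]
r3 m[φ3→P] = [2, 5, 9, 1]
r3 m[φ4→P] = [9, 1, 4, 1]
r3 m[φ5→P] = [4, 7, 2, 8]
r3 m[φ6→G] = [8, 3, 7, 8]
r3 m[G→φ0] = [32, 27, 35, 32]
r3 m[G→φ2] = [176, 63, 168, 232]
r3 m[G→φ6] = [88, 189, 120, 116]
r3 m[B→φ0] = [18, 14, 20, 25]
r3 m[B→φ1] = [16, 33, 28, 19]
r3 m[P→φ1] = [72, 35, 72, 8]
r3 m[P→φ3] = [792, 140, 160, 120]
r3 m[P→φ4] = [176, 700, 360, 120]
r3 m[P→φ5] = [396, 100, 720, 15]
r4 m[φ0→G] = [407, 385, 453, 540]
r4 m[φ0→B] = [513, 1040, 878, 608]
r4 m[φ1→B] = [1084, 870, 743, 1147]
r4 m[φ1→P] = [495, 441, 481, 368]
r4 m[φ2→G] = [4, 9, 5, 4]
r4 m[φ3→P] = [2, 5, 9, 1]
r4 m[φ4→P] = [9, 1, 4, 1]
r4 m[φ5→P] = [4, 7, 2, 8]
r4 m[φ6→G] = [8, 3, 7, 8]
r4 m[G→φ0] = [32, 27, 35, 32]
r4 m[G→φ2] = [3256, 1155, 3171, 4320]
r4 m[G→φ6] = [1628, 3465, 2265, 2160]
r4 m[B→φ0] = [1084, 870, 743, 1147]
r4 m[B→φ1] = [513, 1040, 878, 608]
r4 m[P→φ1] = [72, 35, 72, 8]
r4 m[P→φ3] = [17820, 3087, 3848, 2944]
r4 m[P→φ4] = [3960, 15435, 8658, 2944]
r4 m[P→φ5] = [8910, 2205, 17316, 368]
r5 m[φ0→G] = [21087, 18172, 21550, 27842]
r5 m[φ0→B] = [513, 1040, 878, 608]
r5 m[φ1→B] = [1084, 870, 743, 1147]
r5 m[φ1→P] = [15694, 13994, 15249, 11617]
r5 m[φ2→G] = [4, 9, 5, 4]
r5 m[φ3→P] = [2, 5, 9, 1]
r5 m[φ4→P] = [9, 1, 4, 1]
r5 m[φ5→P] = [4, 7, 2, 8]
r5 m[φ6→G] = [8, 3, 7, 8]
r5 m[G→φ0] = [32, 27, 35, 32]
r5 m[G→φ2] = [3256, 1155, 3171, 4320]
r5 m[G→φ6] = [1628, 3465, 2265, 2160]
r5 m[B→φ0] = [1084, 870, 743, 1147]
r5 m[B→φ1] = [513, 1040, 878, 608]
r5 m[P→φ1] = [72, 35, 72, 8]
r5 m[P→φ3] = [17820, 3087, 3848, 2944]
r5 m[P→φ4] = [3960, 15435, 8658, 2944]
r5 m[P→φ5] = [8910, 2205, 17316, 368]
r6 m[φ0→G] = [21087, 18172, 21550, 27842]
r6 m[φ0→B] = [513, 1040, 878, 608]
r6 m[φ1→B] = [1084, 870, 743, 1147]
r6 m[φ1→P] = [15694, 13994, 15249, 11617]
r6 m[φ2→G] = [4, 9, 5, 4]
r6 m[φ3→P] = [2, 5, 9, 1]
r6 m[φ4→P] = [9, 1, 4, 1]
r6 m[φ5→P] = [4, 7, 2, 8]
r6 m[φ6→G] = [8, 3, 7, 8]
r6 m[G→φ0] = [32, 27, 35, 32]
r6 m[G→φ2] = [168696, 54516, 150850, 222736]
r6 m[G→φ6] = [84348, 163548, 107750, 111368]
r6 m[B→φ0] = [1084, 870, 743, 1147]
r6 m[B→φ1] = [513, 1040, 878, 608]
r6 m[P→φ1] = [72, 35, 72, 8]
r6 m[P→φ3] = [564984, 97958, 121992, 92936]
r6 m[P→φ4] = [125552, 489790, 274482, 92936]
r6 m[P→φ5] = [282492, 69970, 548964, 11617]
r7 m[φ0→G] = [21087, 18172, 21550, 27842]
r7 m[φ0→B] = [513, 1040, 878, 608]
r7 m[φ1→B] = [1084, 870, 743, 1147]
r7 m[φ1→P] = [15694, 13994, 15249, 11617]
r7 m[φ2→G] = [4, 9, 5, 4]
r7 m[φ3→P] = [2, 5, 9, 1]
r7 m[φ4→P] = [9, 1, 4, 1]
r7 m[φ5→P] = [4, 7, 2, 8]
r7 m[φ6→G] = [8, 3, 7, 8]
r7 m[G→φ0] = [32, 27, 35, 32]
r7 m[G→φ2] = [168696, 54516, 150850, 222736]
r7 m[G→φ6] = [84348, 163548, 107750, 111368]
r7 m[B→φ0] = [1084, 870, 743, 1147]
r7 m[B→φ1] = [513, 1040, 878, 608]
r7 m[P→φ1] = [72, 35, 72, 8]
r7 m[P→φ3] = [564984, 97958, 121992, 92936]
r7 m[P→φ4] = [125552, 489790, 274482, 92936]
r7 m[P→φ5] = [282492, 69970, 548964, 11617]
fixed point reached at round 7
b[G] = ⊗ incoming = [674784, 490644, 754250, 890944]

b[G] = [674784, 490644, 754250, 890944]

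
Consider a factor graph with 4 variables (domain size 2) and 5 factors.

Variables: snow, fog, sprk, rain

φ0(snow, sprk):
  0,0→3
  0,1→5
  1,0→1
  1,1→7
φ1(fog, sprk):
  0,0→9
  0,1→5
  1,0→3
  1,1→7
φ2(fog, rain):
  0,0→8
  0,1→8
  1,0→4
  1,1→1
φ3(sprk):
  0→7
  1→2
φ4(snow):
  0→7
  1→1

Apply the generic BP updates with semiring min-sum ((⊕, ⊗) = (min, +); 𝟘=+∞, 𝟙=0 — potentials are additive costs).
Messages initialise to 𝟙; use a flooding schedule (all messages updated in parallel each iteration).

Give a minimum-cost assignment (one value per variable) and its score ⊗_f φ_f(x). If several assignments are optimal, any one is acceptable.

init: all messages = 𝟙 over 2 values
r1 m[φ0→snow] = [3, 1]
r1 m[φ0→sprk] = [1, 5]
r1 m[φ1→fog] = [5, 3]
r1 m[φ1→sprk] = [3, 5]
r1 m[φ2→fog] = [8, 1]
r1 m[φ2→rain] = [4, 1]
r1 m[φ3→sprk] = [7, 2]
r1 m[φ4→snow] = [7, 1]
r1 m[snow→φ0] = [0, 0]
r1 m[snow→φ4] = [0, 0]
r1 m[fog→φ1] = [0, 0]
r1 m[fog→φ2] = [0, 0]
r1 m[sprk→φ0] = [0, 0]
r1 m[sprk→φ1] = [0, 0]
r1 m[sprk→φ3] = [0, 0]
r1 m[rain→φ2] = [0, 0]
r2 m[φ0→snow] = [3, 1]
r2 m[φ0→sprk] = [1, 5]
r2 m[φ1→fog] = [5, 3]
r2 m[φ1→sprk] = [3, 5]
r2 m[φ2→fog] = [8, 1]
r2 m[φ2→rain] = [4, 1]
r2 m[φ3→sprk] = [7, 2]
r2 m[φ4→snow] = [7, 1]
r2 m[snow→φ0] = [7, 1]
r2 m[snow→φ4] = [3, 1]
r2 m[fog→φ1] = [8, 1]
r2 m[fog→φ2] = [5, 3]
r2 m[sprk→φ0] = [10, 7]
r2 m[sprk→φ1] = [8, 7]
r2 m[sprk→φ3] = [4, 10]
r2 m[rain→φ2] = [0, 0]
r3 m[φ0→snow] = [12, 11]
r3 m[φ0→sprk] = [2, 8]
r3 m[φ1→fog] = [12, 11]
r3 m[φ1→sprk] = [4, 8]
r3 m[φ2→fog] = [8, 1]
r3 m[φ2→rain] = [7, 4]
r3 m[φ3→sprk] = [7, 2]
r3 m[φ4→snow] = [7, 1]
r3 m[snow→φ0] = [7, 1]
r3 m[snow→φ4] = [3, 1]
r3 m[fog→φ1] = [8, 1]
r3 m[fog→φ2] = [5, 3]
r3 m[sprk→φ0] = [10, 7]
r3 m[sprk→φ1] = [8, 7]
r3 m[sprk→φ3] = [4, 10]
r3 m[rain→φ2] = [0, 0]
r4 m[φ0→snow] = [12, 11]
r4 m[φ0→sprk] = [2, 8]
r4 m[φ1→fog] = [12, 11]
r4 m[φ1→sprk] = [4, 8]
r4 m[φ2→fog] = [8, 1]
r4 m[φ2→rain] = [7, 4]
r4 m[φ3→sprk] = [7, 2]
r4 m[φ4→snow] = [7, 1]
r4 m[snow→φ0] = [7, 1]
r4 m[snow→φ4] = [12, 11]
r4 m[fog→φ1] = [8, 1]
r4 m[fog→φ2] = [12, 11]
r4 m[sprk→φ0] = [11, 10]
r4 m[sprk→φ1] = [9, 10]
r4 m[sprk→φ3] = [6, 16]
r4 m[rain→φ2] = [0, 0]
r5 m[φ0→snow] = [14, 12]
r5 m[φ0→sprk] = [2, 8]
r5 m[φ1→fog] = [15, 12]
r5 m[φ1→sprk] = [4, 8]
r5 m[φ2→fog] = [8, 1]
r5 m[φ2→rain] = [15, 12]
r5 m[φ3→sprk] = [7, 2]
r5 m[φ4→snow] = [7, 1]
r5 m[snow→φ0] = [7, 1]
r5 m[snow→φ4] = [12, 11]
r5 m[fog→φ1] = [8, 1]
r5 m[fog→φ2] = [12, 11]
r5 m[sprk→φ0] = [11, 10]
r5 m[sprk→φ1] = [9, 10]
r5 m[sprk→φ3] = [6, 16]
r5 m[rain→φ2] = [0, 0]
r6 m[φ0→snow] = [14, 12]
r6 m[φ0→sprk] = [2, 8]
r6 m[φ1→fog] = [15, 12]
r6 m[φ1→sprk] = [4, 8]
r6 m[φ2→fog] = [8, 1]
r6 m[φ2→rain] = [15, 12]
r6 m[φ3→sprk] = [7, 2]
r6 m[φ4→snow] = [7, 1]
r6 m[snow→φ0] = [7, 1]
r6 m[snow→φ4] = [14, 12]
r6 m[fog→φ1] = [8, 1]
r6 m[fog→φ2] = [15, 12]
r6 m[sprk→φ0] = [11, 10]
r6 m[sprk→φ1] = [9, 10]
r6 m[sprk→φ3] = [6, 16]
r6 m[rain→φ2] = [0, 0]
r7 m[φ0→snow] = [14, 12]
r7 m[φ0→sprk] = [2, 8]
r7 m[φ1→fog] = [15, 12]
r7 m[φ1→sprk] = [4, 8]
r7 m[φ2→fog] = [8, 1]
r7 m[φ2→rain] = [16, 13]
r7 m[φ3→sprk] = [7, 2]
r7 m[φ4→snow] = [7, 1]
r7 m[snow→φ0] = [7, 1]
r7 m[snow→φ4] = [14, 12]
r7 m[fog→φ1] = [8, 1]
r7 m[fog→φ2] = [15, 12]
r7 m[sprk→φ0] = [11, 10]
r7 m[sprk→φ1] = [9, 10]
r7 m[sprk→φ3] = [6, 16]
r7 m[rain→φ2] = [0, 0]
r8 m[φ0→snow] = [14, 12]
r8 m[φ0→sprk] = [2, 8]
r8 m[φ1→fog] = [15, 12]
r8 m[φ1→sprk] = [4, 8]
r8 m[φ2→fog] = [8, 1]
r8 m[φ2→rain] = [16, 13]
r8 m[φ3→sprk] = [7, 2]
r8 m[φ4→snow] = [7, 1]
r8 m[snow→φ0] = [7, 1]
r8 m[snow→φ4] = [14, 12]
r8 m[fog→φ1] = [8, 1]
r8 m[fog→φ2] = [15, 12]
r8 m[sprk→φ0] = [11, 10]
r8 m[sprk→φ1] = [9, 10]
r8 m[sprk→φ3] = [6, 16]
r8 m[rain→φ2] = [0, 0]
fixed point reached at round 8
traceback from snow: (snow=1, fog=1, sprk=0, rain=1), score=13

assignment: (snow=1, fog=1, sprk=0, rain=1); score = 13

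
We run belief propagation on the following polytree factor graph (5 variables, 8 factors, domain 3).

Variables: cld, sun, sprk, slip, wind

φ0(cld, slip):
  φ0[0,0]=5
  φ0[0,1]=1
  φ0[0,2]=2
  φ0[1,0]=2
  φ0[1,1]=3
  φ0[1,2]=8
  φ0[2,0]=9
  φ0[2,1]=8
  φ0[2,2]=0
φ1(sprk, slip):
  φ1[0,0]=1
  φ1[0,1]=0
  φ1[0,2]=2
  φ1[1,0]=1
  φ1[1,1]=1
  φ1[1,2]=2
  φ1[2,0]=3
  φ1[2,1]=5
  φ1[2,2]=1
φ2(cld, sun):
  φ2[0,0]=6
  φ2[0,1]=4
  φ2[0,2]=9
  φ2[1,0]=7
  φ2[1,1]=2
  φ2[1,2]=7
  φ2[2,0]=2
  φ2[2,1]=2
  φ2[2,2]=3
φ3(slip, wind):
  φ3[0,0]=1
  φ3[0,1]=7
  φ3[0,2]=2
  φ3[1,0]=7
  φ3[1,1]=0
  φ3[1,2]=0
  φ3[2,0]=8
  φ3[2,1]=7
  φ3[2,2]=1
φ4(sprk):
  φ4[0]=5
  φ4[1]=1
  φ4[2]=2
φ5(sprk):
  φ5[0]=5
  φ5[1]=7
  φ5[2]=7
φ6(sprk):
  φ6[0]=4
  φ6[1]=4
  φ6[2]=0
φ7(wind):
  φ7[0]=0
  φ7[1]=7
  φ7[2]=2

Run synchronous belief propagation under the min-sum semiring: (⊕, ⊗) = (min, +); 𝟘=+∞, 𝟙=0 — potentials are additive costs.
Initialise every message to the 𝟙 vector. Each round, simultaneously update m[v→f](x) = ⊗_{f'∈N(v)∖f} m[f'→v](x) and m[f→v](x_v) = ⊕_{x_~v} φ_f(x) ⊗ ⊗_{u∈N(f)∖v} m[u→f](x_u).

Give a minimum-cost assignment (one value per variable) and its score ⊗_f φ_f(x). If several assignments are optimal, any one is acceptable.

init: all messages = 𝟙 over 3 values
r1 m[φ0→cld] = [1, 2, 0]
r1 m[φ0→slip] = [2, 1, 0]
r1 m[φ1→sprk] = [0, 1, 1]
r1 m[φ1→slip] = [1, 0, 1]
r1 m[φ2→cld] = [4, 2, 2]
r1 m[φ2→sun] = [2, 2, 3]
r1 m[φ3→slip] = [1, 0, 1]
r1 m[φ3→wind] = [1, 0, 0]
r1 m[φ4→sprk] = [5, 1, 2]
r1 m[φ5→sprk] = [5, 7, 7]
r1 m[φ6→sprk] = [4, 4, 0]
r1 m[φ7→wind] = [0, 7, 2]
r1 m[cld→φ0] = [0, 0, 0]
r1 m[cld→φ2] = [0, 0, 0]
r1 m[sun→φ2] = [0, 0, 0]
r1 m[sprk→φ1] = [0, 0, 0]
r1 m[sprk→φ4] = [0, 0, 0]
r1 m[sprk→φ5] = [0, 0, 0]
r1 m[sprk→φ6] = [0, 0, 0]
r1 m[slip→φ0] = [0, 0, 0]
r1 m[slip→φ1] = [0, 0, 0]
r1 m[slip→φ3] = [0, 0, 0]
r1 m[wind→φ3] = [0, 0, 0]
r1 m[wind→φ7] = [0, 0, 0]
r2 m[φ0→cld] = [1, 2, 0]
r2 m[φ0→slip] = [2, 1, 0]
r2 m[φ1→sprk] = [0, 1, 1]
r2 m[φ1→slip] = [1, 0, 1]
r2 m[φ2→cld] = [4, 2, 2]
r2 m[φ2→sun] = [2, 2, 3]
r2 m[φ3→slip] = [1, 0, 1]
r2 m[φ3→wind] = [1, 0, 0]
r2 m[φ4→sprk] = [5, 1, 2]
r2 m[φ5→sprk] = [5, 7, 7]
r2 m[φ6→sprk] = [4, 4, 0]
r2 m[φ7→wind] = [0, 7, 2]
r2 m[cld→φ0] = [4, 2, 2]
r2 m[cld→φ2] = [1, 2, 0]
r2 m[sun→φ2] = [0, 0, 0]
r2 m[sprk→φ1] = [14, 12, 9]
r2 m[sprk→φ4] = [9, 12, 8]
r2 m[sprk→φ5] = [9, 6, 3]
r2 m[sprk→φ6] = [10, 9, 10]
r2 m[slip→φ0] = [2, 0, 2]
r2 m[slip→φ1] = [3, 1, 1]
r2 m[slip→φ3] = [3, 1, 1]
r2 m[wind→φ3] = [0, 7, 2]
r2 m[wind→φ7] = [1, 0, 0]
r3 m[φ0→cld] = [1, 3, 2]
r3 m[φ0→slip] = [4, 5, 2]
r3 m[φ1→sprk] = [1, 2, 2]
r3 m[φ1→slip] = [12, 13, 10]
r3 m[φ2→cld] = [4, 2, 2]
r3 m[φ2→sun] = [2, 2, 3]
r3 m[φ3→slip] = [1, 2, 3]
r3 m[φ3→wind] = [4, 1, 1]
r3 m[φ4→sprk] = [5, 1, 2]
r3 m[φ5→sprk] = [5, 7, 7]
r3 m[φ6→sprk] = [4, 4, 0]
r3 m[φ7→wind] = [0, 7, 2]
r3 m[cld→φ0] = [4, 2, 2]
r3 m[cld→φ2] = [1, 2, 0]
r3 m[sun→φ2] = [0, 0, 0]
r3 m[sprk→φ1] = [14, 12, 9]
r3 m[sprk→φ4] = [9, 12, 8]
r3 m[sprk→φ5] = [9, 6, 3]
r3 m[sprk→φ6] = [10, 9, 10]
r3 m[slip→φ0] = [2, 0, 2]
r3 m[slip→φ1] = [3, 1, 1]
r3 m[slip→φ3] = [3, 1, 1]
r3 m[wind→φ3] = [0, 7, 2]
r3 m[wind→φ7] = [1, 0, 0]
r4 m[φ0→cld] = [1, 3, 2]
r4 m[φ0→slip] = [4, 5, 2]
r4 m[φ1→sprk] = [1, 2, 2]
r4 m[φ1→slip] = [12, 13, 10]
r4 m[φ2→cld] = [4, 2, 2]
r4 m[φ2→sun] = [2, 2, 3]
r4 m[φ3→slip] = [1, 2, 3]
r4 m[φ3→wind] = [4, 1, 1]
r4 m[φ4→sprk] = [5, 1, 2]
r4 m[φ5→sprk] = [5, 7, 7]
r4 m[φ6→sprk] = [4, 4, 0]
r4 m[φ7→wind] = [0, 7, 2]
r4 m[cld→φ0] = [4, 2, 2]
r4 m[cld→φ2] = [1, 3, 2]
r4 m[sun→φ2] = [0, 0, 0]
r4 m[sprk→φ1] = [14, 12, 9]
r4 m[sprk→φ4] = [10, 13, 9]
r4 m[sprk→φ5] = [10, 7, 4]
r4 m[sprk→φ6] = [11, 10, 11]
r4 m[slip→φ0] = [13, 15, 13]
r4 m[slip→φ1] = [5, 7, 5]
r4 m[slip→φ3] = [16, 18, 12]
r4 m[wind→φ3] = [0, 7, 2]
r4 m[wind→φ7] = [4, 1, 1]
r5 m[φ0→cld] = [15, 15, 13]
r5 m[φ0→slip] = [4, 5, 2]
r5 m[φ1→sprk] = [6, 6, 6]
r5 m[φ1→slip] = [12, 13, 10]
r5 m[φ2→cld] = [4, 2, 2]
r5 m[φ2→sun] = [4, 4, 5]
r5 m[φ3→slip] = [1, 2, 3]
r5 m[φ3→wind] = [17, 18, 13]
r5 m[φ4→sprk] = [5, 1, 2]
r5 m[φ5→sprk] = [5, 7, 7]
r5 m[φ6→sprk] = [4, 4, 0]
r5 m[φ7→wind] = [0, 7, 2]
r5 m[cld→φ0] = [4, 2, 2]
r5 m[cld→φ2] = [1, 3, 2]
r5 m[sun→φ2] = [0, 0, 0]
r5 m[sprk→φ1] = [14, 12, 9]
r5 m[sprk→φ4] = [10, 13, 9]
r5 m[sprk→φ5] = [10, 7, 4]
r5 m[sprk→φ6] = [11, 10, 11]
r5 m[slip→φ0] = [13, 15, 13]
r5 m[slip→φ1] = [5, 7, 5]
r5 m[slip→φ3] = [16, 18, 12]
r5 m[wind→φ3] = [0, 7, 2]
r5 m[wind→φ7] = [4, 1, 1]
r6 m[φ0→cld] = [15, 15, 13]
r6 m[φ0→slip] = [4, 5, 2]
r6 m[φ1→sprk] = [6, 6, 6]
r6 m[φ1→slip] = [12, 13, 10]
r6 m[φ2→cld] = [4, 2, 2]
r6 m[φ2→sun] = [4, 4, 5]
r6 m[φ3→slip] = [1, 2, 3]
r6 m[φ3→wind] = [17, 18, 13]
r6 m[φ4→sprk] = [5, 1, 2]
r6 m[φ5→sprk] = [5, 7, 7]
r6 m[φ6→sprk] = [4, 4, 0]
r6 m[φ7→wind] = [0, 7, 2]
r6 m[cld→φ0] = [4, 2, 2]
r6 m[cld→φ2] = [15, 15, 13]
r6 m[sun→φ2] = [0, 0, 0]
r6 m[sprk→φ1] = [14, 12, 9]
r6 m[sprk→φ4] = [15, 17, 13]
r6 m[sprk→φ5] = [15, 11, 8]
r6 m[sprk→φ6] = [16, 14, 15]
r6 m[slip→φ0] = [13, 15, 13]
r6 m[slip→φ1] = [5, 7, 5]
r6 m[slip→φ3] = [16, 18, 12]
r6 m[wind→φ3] = [0, 7, 2]
r6 m[wind→φ7] = [17, 18, 13]
r7 m[φ0→cld] = [15, 15, 13]
r7 m[φ0→slip] = [4, 5, 2]
r7 m[φ1→sprk] = [6, 6, 6]
r7 m[φ1→slip] = [12, 13, 10]
r7 m[φ2→cld] = [4, 2, 2]
r7 m[φ2→sun] = [15, 15, 16]
r7 m[φ3→slip] = [1, 2, 3]
r7 m[φ3→wind] = [17, 18, 13]
r7 m[φ4→sprk] = [5, 1, 2]
r7 m[φ5→sprk] = [5, 7, 7]
r7 m[φ6→sprk] = [4, 4, 0]
r7 m[φ7→wind] = [0, 7, 2]
r7 m[cld→φ0] = [4, 2, 2]
r7 m[cld→φ2] = [15, 15, 13]
r7 m[sun→φ2] = [0, 0, 0]
r7 m[sprk→φ1] = [14, 12, 9]
r7 m[sprk→φ4] = [15, 17, 13]
r7 m[sprk→φ5] = [15, 11, 8]
r7 m[sprk→φ6] = [16, 14, 15]
r7 m[slip→φ0] = [13, 15, 13]
r7 m[slip→φ1] = [5, 7, 5]
r7 m[slip→φ3] = [16, 18, 12]
r7 m[wind→φ3] = [0, 7, 2]
r7 m[wind→φ7] = [17, 18, 13]
r8 m[φ0→cld] = [15, 15, 13]
r8 m[φ0→slip] = [4, 5, 2]
r8 m[φ1→sprk] = [6, 6, 6]
r8 m[φ1→slip] = [12, 13, 10]
r8 m[φ2→cld] = [4, 2, 2]
r8 m[φ2→sun] = [15, 15, 16]
r8 m[φ3→slip] = [1, 2, 3]
r8 m[φ3→wind] = [17, 18, 13]
r8 m[φ4→sprk] = [5, 1, 2]
r8 m[φ5→sprk] = [5, 7, 7]
r8 m[φ6→sprk] = [4, 4, 0]
r8 m[φ7→wind] = [0, 7, 2]
r8 m[cld→φ0] = [4, 2, 2]
r8 m[cld→φ2] = [15, 15, 13]
r8 m[sun→φ2] = [0, 0, 0]
r8 m[sprk→φ1] = [14, 12, 9]
r8 m[sprk→φ4] = [15, 17, 13]
r8 m[sprk→φ5] = [15, 11, 8]
r8 m[sprk→φ6] = [16, 14, 15]
r8 m[slip→φ0] = [13, 15, 13]
r8 m[slip→φ1] = [5, 7, 5]
r8 m[slip→φ3] = [16, 18, 12]
r8 m[wind→φ3] = [0, 7, 2]
r8 m[wind→φ7] = [17, 18, 13]
fixed point reached at round 8
traceback from cld: (cld=2, sun=0, sprk=2, slip=2, wind=2), score=15

assignment: (cld=2, sun=0, sprk=2, slip=2, wind=2); score = 15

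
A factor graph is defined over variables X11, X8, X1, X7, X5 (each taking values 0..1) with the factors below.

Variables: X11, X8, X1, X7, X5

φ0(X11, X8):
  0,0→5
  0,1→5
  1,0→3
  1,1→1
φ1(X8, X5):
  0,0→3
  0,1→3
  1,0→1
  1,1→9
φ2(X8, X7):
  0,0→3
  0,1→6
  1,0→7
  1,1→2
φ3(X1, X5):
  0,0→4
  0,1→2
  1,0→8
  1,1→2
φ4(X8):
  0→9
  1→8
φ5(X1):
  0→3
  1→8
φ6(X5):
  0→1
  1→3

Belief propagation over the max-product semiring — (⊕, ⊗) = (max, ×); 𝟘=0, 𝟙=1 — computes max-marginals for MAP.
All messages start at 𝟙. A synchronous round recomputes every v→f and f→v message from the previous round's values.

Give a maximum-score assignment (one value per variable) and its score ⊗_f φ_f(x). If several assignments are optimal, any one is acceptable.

assignment: (X11=0, X8=1, X1=1, X7=0, X5=1); score = 120960

init: all messages = 𝟙 over 2 values
r1 m[φ0→X11] = [5, 3]
r1 m[φ0→X8] = [5, 5]
r1 m[φ1→X8] = [3, 9]
r1 m[φ1→X5] = [3, 9]
r1 m[φ2→X8] = [6, 7]
r1 m[φ2→X7] = [7, 6]
r1 m[φ3→X1] = [4, 8]
r1 m[φ3→X5] = [8, 2]
r1 m[φ4→X8] = [9, 8]
r1 m[φ5→X1] = [3, 8]
r1 m[φ6→X5] = [1, 3]
r1 m[X11→φ0] = [1, 1]
r1 m[X8→φ0] = [1, 1]
r1 m[X8→φ1] = [1, 1]
r1 m[X8→φ2] = [1, 1]
r1 m[X8→φ4] = [1, 1]
r1 m[X1→φ3] = [1, 1]
r1 m[X1→φ5] = [1, 1]
r1 m[X7→φ2] = [1, 1]
r1 m[X5→φ1] = [1, 1]
r1 m[X5→φ3] = [1, 1]
r1 m[X5→φ6] = [1, 1]
r2 m[φ0→X11] = [5, 3]
r2 m[φ0→X8] = [5, 5]
r2 m[φ1→X8] = [3, 9]
r2 m[φ1→X5] = [3, 9]
r2 m[φ2→X8] = [6, 7]
r2 m[φ2→X7] = [7, 6]
r2 m[φ3→X1] = [4, 8]
r2 m[φ3→X5] = [8, 2]
r2 m[φ4→X8] = [9, 8]
r2 m[φ5→X1] = [3, 8]
r2 m[φ6→X5] = [1, 3]
r2 m[X11→φ0] = [1, 1]
r2 m[X8→φ0] = [162, 504]
r2 m[X8→φ1] = [270, 280]
r2 m[X8→φ2] = [135, 360]
r2 m[X8→φ4] = [90, 315]
r2 m[X1→φ3] = [3, 8]
r2 m[X1→φ5] = [4, 8]
r2 m[X7→φ2] = [1, 1]
r2 m[X5→φ1] = [8, 6]
r2 m[X5→φ3] = [3, 27]
r2 m[X5→φ6] = [24, 18]
r3 m[φ0→X11] = [2520, 504]
r3 m[φ0→X8] = [5, 5]
r3 m[φ1→X8] = [24, 54]
r3 m[φ1→X5] = [810, 2520]
r3 m[φ2→X8] = [6, 7]
r3 m[φ2→X7] = [2520, 810]
r3 m[φ3→X1] = [54, 54]
r3 m[φ3→X5] = [64, 16]
r3 m[φ4→X8] = [9, 8]
r3 m[φ5→X1] = [3, 8]
r3 m[φ6→X5] = [1, 3]
r3 m[X11→φ0] = [1, 1]
r3 m[X8→φ0] = [162, 504]
r3 m[X8→φ1] = [270, 280]
r3 m[X8→φ2] = [135, 360]
r3 m[X8→φ4] = [90, 315]
r3 m[X1→φ3] = [3, 8]
r3 m[X1→φ5] = [4, 8]
r3 m[X7→φ2] = [1, 1]
r3 m[X5→φ1] = [8, 6]
r3 m[X5→φ3] = [3, 27]
r3 m[X5→φ6] = [24, 18]
r4 m[φ0→X11] = [2520, 504]
r4 m[φ0→X8] = [5, 5]
r4 m[φ1→X8] = [24, 54]
r4 m[φ1→X5] = [810, 2520]
r4 m[φ2→X8] = [6, 7]
r4 m[φ2→X7] = [2520, 810]
r4 m[φ3→X1] = [54, 54]
r4 m[φ3→X5] = [64, 16]
r4 m[φ4→X8] = [9, 8]
r4 m[φ5→X1] = [3, 8]
r4 m[φ6→X5] = [1, 3]
r4 m[X11→φ0] = [1, 1]
r4 m[X8→φ0] = [1296, 3024]
r4 m[X8→φ1] = [270, 280]
r4 m[X8→φ2] = [1080, 2160]
r4 m[X8→φ4] = [720, 1890]
r4 m[X1→φ3] = [3, 8]
r4 m[X1→φ5] = [54, 54]
r4 m[X7→φ2] = [1, 1]
r4 m[X5→φ1] = [64, 48]
r4 m[X5→φ3] = [810, 7560]
r4 m[X5→φ6] = [51840, 40320]
r5 m[φ0→X11] = [15120, 3888]
r5 m[φ0→X8] = [5, 5]
r5 m[φ1→X8] = [192, 432]
r5 m[φ1→X5] = [810, 2520]
r5 m[φ2→X8] = [6, 7]
r5 m[φ2→X7] = [15120, 6480]
r5 m[φ3→X1] = [15120, 15120]
r5 m[φ3→X5] = [64, 16]
r5 m[φ4→X8] = [9, 8]
r5 m[φ5→X1] = [3, 8]
r5 m[φ6→X5] = [1, 3]
r5 m[X11→φ0] = [1, 1]
r5 m[X8→φ0] = [1296, 3024]
r5 m[X8→φ1] = [270, 280]
r5 m[X8→φ2] = [1080, 2160]
r5 m[X8→φ4] = [720, 1890]
r5 m[X1→φ3] = [3, 8]
r5 m[X1→φ5] = [54, 54]
r5 m[X7→φ2] = [1, 1]
r5 m[X5→φ1] = [64, 48]
r5 m[X5→φ3] = [810, 7560]
r5 m[X5→φ6] = [51840, 40320]
r6 m[φ0→X11] = [15120, 3888]
r6 m[φ0→X8] = [5, 5]
r6 m[φ1→X8] = [192, 432]
r6 m[φ1→X5] = [810, 2520]
r6 m[φ2→X8] = [6, 7]
r6 m[φ2→X7] = [15120, 6480]
r6 m[φ3→X1] = [15120, 15120]
r6 m[φ3→X5] = [64, 16]
r6 m[φ4→X8] = [9, 8]
r6 m[φ5→X1] = [3, 8]
r6 m[φ6→X5] = [1, 3]
r6 m[X11→φ0] = [1, 1]
r6 m[X8→φ0] = [10368, 24192]
r6 m[X8→φ1] = [270, 280]
r6 m[X8→φ2] = [8640, 17280]
r6 m[X8→φ4] = [5760, 15120]
r6 m[X1→φ3] = [3, 8]
r6 m[X1→φ5] = [15120, 15120]
r6 m[X7→φ2] = [1, 1]
r6 m[X5→φ1] = [64, 48]
r6 m[X5→φ3] = [810, 7560]
r6 m[X5→φ6] = [51840, 40320]
r7 m[φ0→X11] = [120960, 31104]
r7 m[φ0→X8] = [5, 5]
r7 m[φ1→X8] = [192, 432]
r7 m[φ1→X5] = [810, 2520]
r7 m[φ2→X8] = [6, 7]
r7 m[φ2→X7] = [120960, 51840]
r7 m[φ3→X1] = [15120, 15120]
r7 m[φ3→X5] = [64, 16]
r7 m[φ4→X8] = [9, 8]
r7 m[φ5→X1] = [3, 8]
r7 m[φ6→X5] = [1, 3]
r7 m[X11→φ0] = [1, 1]
r7 m[X8→φ0] = [10368, 24192]
r7 m[X8→φ1] = [270, 280]
r7 m[X8→φ2] = [8640, 17280]
r7 m[X8→φ4] = [5760, 15120]
r7 m[X1→φ3] = [3, 8]
r7 m[X1→φ5] = [15120, 15120]
r7 m[X7→φ2] = [1, 1]
r7 m[X5→φ1] = [64, 48]
r7 m[X5→φ3] = [810, 7560]
r7 m[X5→φ6] = [51840, 40320]
r8 m[φ0→X11] = [120960, 31104]
r8 m[φ0→X8] = [5, 5]
r8 m[φ1→X8] = [192, 432]
r8 m[φ1→X5] = [810, 2520]
r8 m[φ2→X8] = [6, 7]
r8 m[φ2→X7] = [120960, 51840]
r8 m[φ3→X1] = [15120, 15120]
r8 m[φ3→X5] = [64, 16]
r8 m[φ4→X8] = [9, 8]
r8 m[φ5→X1] = [3, 8]
r8 m[φ6→X5] = [1, 3]
r8 m[X11→φ0] = [1, 1]
r8 m[X8→φ0] = [10368, 24192]
r8 m[X8→φ1] = [270, 280]
r8 m[X8→φ2] = [8640, 17280]
r8 m[X8→φ4] = [5760, 15120]
r8 m[X1→φ3] = [3, 8]
r8 m[X1→φ5] = [15120, 15120]
r8 m[X7→φ2] = [1, 1]
r8 m[X5→φ1] = [64, 48]
r8 m[X5→φ3] = [810, 7560]
r8 m[X5→φ6] = [51840, 40320]
fixed point reached at round 8
traceback from X11: (X11=0, X8=1, X1=1, X7=0, X5=1), score=120960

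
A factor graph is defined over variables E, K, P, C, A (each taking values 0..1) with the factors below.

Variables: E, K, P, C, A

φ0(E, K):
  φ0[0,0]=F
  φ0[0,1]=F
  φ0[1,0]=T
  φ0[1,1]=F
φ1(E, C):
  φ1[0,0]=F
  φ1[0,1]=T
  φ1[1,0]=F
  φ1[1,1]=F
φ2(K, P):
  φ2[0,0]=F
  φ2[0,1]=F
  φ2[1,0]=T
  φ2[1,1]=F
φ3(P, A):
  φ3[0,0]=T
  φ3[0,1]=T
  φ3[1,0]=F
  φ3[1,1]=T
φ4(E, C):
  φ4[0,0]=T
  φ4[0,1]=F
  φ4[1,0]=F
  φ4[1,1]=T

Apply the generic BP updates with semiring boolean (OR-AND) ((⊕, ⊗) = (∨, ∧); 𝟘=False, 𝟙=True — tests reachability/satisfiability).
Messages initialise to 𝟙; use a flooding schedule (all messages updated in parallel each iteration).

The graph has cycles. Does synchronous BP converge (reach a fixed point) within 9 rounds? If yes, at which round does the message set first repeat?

CONVERGED at round 6

init: all messages = 𝟙 over 2 values
r1 m[φ0→E] = [F, T]
r1 m[φ0→K] = [T, F]
r1 m[φ1→E] = [T, F]
r1 m[φ1→C] = [F, T]
r1 m[φ2→K] = [F, T]
r1 m[φ2→P] = [T, F]
r1 m[φ3→P] = [T, T]
r1 m[φ3→A] = [T, T]
r1 m[φ4→E] = [T, T]
r1 m[φ4→C] = [T, T]
r1 m[E→φ0] = [T, T]
r1 m[E→φ1] = [T, T]
r1 m[E→φ4] = [T, T]
r1 m[K→φ0] = [T, T]
r1 m[K→φ2] = [T, T]
r1 m[P→φ2] = [T, T]
r1 m[P→φ3] = [T, T]
r1 m[C→φ1] = [T, T]
r1 m[C→φ4] = [T, T]
r1 m[A→φ3] = [T, T]
r2 m[φ0→E] = [F, T]
r2 m[φ0→K] = [T, F]
r2 m[φ1→E] = [T, F]
r2 m[φ1→C] = [F, T]
r2 m[φ2→K] = [F, T]
r2 m[φ2→P] = [T, F]
r2 m[φ3→P] = [T, T]
r2 m[φ3→A] = [T, T]
r2 m[φ4→E] = [T, T]
r2 m[φ4→C] = [T, T]
r2 m[E→φ0] = [T, F]
r2 m[E→φ1] = [F, T]
r2 m[E→φ4] = [F, F]
r2 m[K→φ0] = [F, T]
r2 m[K→φ2] = [T, F]
r2 m[P→φ2] = [T, T]
r2 m[P→φ3] = [T, F]
r2 m[C→φ1] = [T, T]
r2 m[C→φ4] = [F, T]
r2 m[A→φ3] = [T, T]
r3 m[φ0→E] = [F, F]
r3 m[φ0→K] = [F, F]
r3 m[φ1→E] = [T, F]
r3 m[φ1→C] = [F, F]
r3 m[φ2→K] = [F, T]
r3 m[φ2→P] = [F, F]
r3 m[φ3→P] = [T, T]
r3 m[φ3→A] = [T, T]
r3 m[φ4→E] = [F, T]
r3 m[φ4→C] = [F, F]
r3 m[E→φ0] = [T, F]
r3 m[E→φ1] = [F, T]
r3 m[E→φ4] = [F, F]
r3 m[K→φ0] = [F, T]
r3 m[K→φ2] = [T, F]
r3 m[P→φ2] = [T, T]
r3 m[P→φ3] = [T, F]
r3 m[C→φ1] = [T, T]
r3 m[C→φ4] = [F, T]
r3 m[A→φ3] = [T, T]
r4 m[φ0→E] = [F, F]
r4 m[φ0→K] = [F, F]
r4 m[φ1→E] = [T, F]
r4 m[φ1→C] = [F, F]
r4 m[φ2→K] = [F, T]
r4 m[φ2→P] = [F, F]
r4 m[φ3→P] = [T, T]
r4 m[φ3→A] = [T, T]
r4 m[φ4→E] = [F, T]
r4 m[φ4→C] = [F, F]
r4 m[E→φ0] = [F, F]
r4 m[E→φ1] = [F, F]
r4 m[E→φ4] = [F, F]
r4 m[K→φ0] = [F, T]
r4 m[K→φ2] = [F, F]
r4 m[P→φ2] = [T, T]
r4 m[P→φ3] = [F, F]
r4 m[C→φ1] = [F, F]
r4 m[C→φ4] = [F, F]
r4 m[A→φ3] = [T, T]
r5 m[φ0→E] = [F, F]
r5 m[φ0→K] = [F, F]
r5 m[φ1→E] = [F, F]
r5 m[φ1→C] = [F, F]
r5 m[φ2→K] = [F, T]
r5 m[φ2→P] = [F, F]
r5 m[φ3→P] = [T, T]
r5 m[φ3→A] = [F, F]
r5 m[φ4→E] = [F, F]
r5 m[φ4→C] = [F, F]
r5 m[E→φ0] = [F, F]
r5 m[E→φ1] = [F, F]
r5 m[E→φ4] = [F, F]
r5 m[K→φ0] = [F, T]
r5 m[K→φ2] = [F, F]
r5 m[P→φ2] = [T, T]
r5 m[P→φ3] = [F, F]
r5 m[C→φ1] = [F, F]
r5 m[C→φ4] = [F, F]
r5 m[A→φ3] = [T, T]
r6 m[φ0→E] = [F, F]
r6 m[φ0→K] = [F, F]
r6 m[φ1→E] = [F, F]
r6 m[φ1→C] = [F, F]
r6 m[φ2→K] = [F, T]
r6 m[φ2→P] = [F, F]
r6 m[φ3→P] = [T, T]
r6 m[φ3→A] = [F, F]
r6 m[φ4→E] = [F, F]
r6 m[φ4→C] = [F, F]
r6 m[E→φ0] = [F, F]
r6 m[E→φ1] = [F, F]
r6 m[E→φ4] = [F, F]
r6 m[K→φ0] = [F, T]
r6 m[K→φ2] = [F, F]
r6 m[P→φ2] = [T, T]
r6 m[P→φ3] = [F, F]
r6 m[C→φ1] = [F, F]
r6 m[C→φ4] = [F, F]
r6 m[A→φ3] = [T, T]
fixed point reached at round 6
messages reach a fixed point at round 6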